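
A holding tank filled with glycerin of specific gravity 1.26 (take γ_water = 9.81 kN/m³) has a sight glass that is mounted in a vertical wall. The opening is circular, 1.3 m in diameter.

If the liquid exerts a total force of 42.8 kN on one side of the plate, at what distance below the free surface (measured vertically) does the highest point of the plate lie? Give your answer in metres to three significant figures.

d_top ≈ 1.96 m

γ = 1.26 × 9.81 = 12.3606 kN/m³.
A = π(0.65)² = 1.32732 m².
From F = γ·h_c·A, the centroid depth is h_c = 42.8/(12.3606 × 1.32732) = 2.60873 m.
The centroid is at the centre, 0.65 m below the top of the plate, so the highest point sits at h_top = 2.60873 − 0.65 = 1.95873 m below the surface.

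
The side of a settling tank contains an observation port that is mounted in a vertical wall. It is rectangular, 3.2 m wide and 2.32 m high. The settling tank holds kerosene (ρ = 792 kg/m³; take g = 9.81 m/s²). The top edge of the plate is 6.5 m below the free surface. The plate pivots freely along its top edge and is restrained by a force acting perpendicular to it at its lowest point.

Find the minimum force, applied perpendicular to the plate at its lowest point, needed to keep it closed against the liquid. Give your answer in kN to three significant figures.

γ = ρg = 792 × 9.81 / 1000 = 7.76952 kN/m³.
The centroid lies 2.32/2 = 1.16 m below the top edge, so the centroid depth is h_c = 6.5 + 1.16 = 7.66 m.
A = 3.2 × 2.32 = 7.424 m².
Resultant F = γ·h_c·A = 7.76952 × 7.66 × 7.424 = 441.836 kN.
I_c = b·h³/12 = 3.2 × 2.32³/12 = 3.32991 m⁴.
Centre of pressure: y_p = y_c + I_c/(y_c·A) = 7.66 + 3.32991/(7.66 × 7.424) = 7.66 + 0.0585552 = 7.71856 m along the plane.
The resultant acts 1.16 + 0.0585552 = 1.21856 m (along the plate) below the hinge at the top edge, so the moment about the hinge is M = F × 1.21856 = 441.836 × 1.21856 = 538.404 kN·m.
A normal force at the bottom, 2.32 m from the hinge, must supply this moment: P = 538.404/2.32 = 232.071 kN.

P ≈ 232 kN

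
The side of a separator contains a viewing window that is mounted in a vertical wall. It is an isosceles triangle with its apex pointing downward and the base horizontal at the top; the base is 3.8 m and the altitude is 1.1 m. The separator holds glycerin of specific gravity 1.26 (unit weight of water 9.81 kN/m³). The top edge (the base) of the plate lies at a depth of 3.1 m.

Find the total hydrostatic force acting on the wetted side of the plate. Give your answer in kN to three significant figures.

F ≈ 89.6 kN

γ = 1.26 × 9.81 = 12.3606 kN/m³.
With the apex down, the centroid sits h/3 = 1.1/3 = 0.366667 m below the base (the top edge), so the centroid depth is h_c = 3.1 + 0.366667 = 3.46667 m.
A = ½ × 3.8 × 1.1 = 2.09 m².
Resultant F = γ·h_c·A = 12.3606 × 3.46667 × 2.09 = 89.5568 kN.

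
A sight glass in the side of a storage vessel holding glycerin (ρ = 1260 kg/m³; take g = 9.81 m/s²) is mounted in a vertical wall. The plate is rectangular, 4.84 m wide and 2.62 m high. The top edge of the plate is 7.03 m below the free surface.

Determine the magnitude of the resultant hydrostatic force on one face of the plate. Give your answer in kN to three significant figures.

F ≈ 1310 kN

γ = ρg = 1260 × 9.81 / 1000 = 12.3606 kN/m³.
The centroid lies 2.62/2 = 1.31 m below the top edge, so the centroid depth is h_c = 7.03 + 1.31 = 8.34 m.
A = 4.84 × 2.62 = 12.6808 m².
Resultant F = γ·h_c·A = 12.3606 × 8.34 × 12.6808 = 1307.23 kN.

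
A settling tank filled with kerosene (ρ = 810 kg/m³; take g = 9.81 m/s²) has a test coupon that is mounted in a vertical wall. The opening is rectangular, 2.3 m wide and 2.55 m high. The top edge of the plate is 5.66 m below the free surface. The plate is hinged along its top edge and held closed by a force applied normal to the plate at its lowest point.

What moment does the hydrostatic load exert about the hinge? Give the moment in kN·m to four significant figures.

γ = ρg = 810 × 9.81 / 1000 = 7.9461 kN/m³.
The centroid lies 2.55/2 = 1.275 m below the top edge, so the centroid depth is h_c = 5.66 + 1.275 = 6.935 m.
A = 2.3 × 2.55 = 5.865 m².
Resultant F = γ·h_c·A = 7.9461 × 6.935 × 5.865 = 323.198 kN.
I_c = b·h³/12 = 2.3 × 2.55³/12 = 3.1781 m⁴.
Centre of pressure: y_p = y_c + I_c/(y_c·A) = 6.935 + 3.1781/(6.935 × 5.865) = 6.935 + 0.0781363 = 7.01314 m along the plane.
The resultant acts 1.275 + 0.0781363 = 1.35314 m (along the plate) below the hinge at the top edge, so the moment about the hinge is M = F × 1.35314 = 323.198 × 1.35314 = 437.332 kN·m.

M ≈ 437.3 kN·m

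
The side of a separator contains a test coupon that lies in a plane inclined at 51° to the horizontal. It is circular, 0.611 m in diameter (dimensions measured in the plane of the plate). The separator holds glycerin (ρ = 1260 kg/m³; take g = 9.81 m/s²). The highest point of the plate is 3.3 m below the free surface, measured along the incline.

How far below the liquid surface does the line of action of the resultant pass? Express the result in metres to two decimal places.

γ = ρg = 1260 × 9.81 / 1000 = 12.3606 kN/m³.
Let θ = 51° be the plate's angle to the horizontal; measure y along the incline from where the plane meets the free surface. Vertical depth h = y·sinθ with sinθ = 0.777146.
The centroid is at the centre, 0.3055 m below the top of the plate, so y_c = 3.3 + 0.3055 = 3.6055 m and h_c = 3.6055 × 0.777146 = 2.802 m.
A = π(0.3055)² = 0.293206 m².
Resultant F = γ·h_c·A = 12.3606 × 2.802 × 0.293206 = 10.155 kN.
I_c = πr⁴/4 = π × 0.3055⁴/4 = 0.00684124 m⁴.
Centre of pressure: y_p = y_c + I_c/(y_c·A) = 3.6055 + 0.00684124/(3.6055 × 0.293206) = 3.6055 + 0.00647137 = 3.61197 m along the plane.
Vertically, h_p = y_p·sinθ = 3.61197 × 0.777146 = 2.80703 m.

h_p = 2.81 m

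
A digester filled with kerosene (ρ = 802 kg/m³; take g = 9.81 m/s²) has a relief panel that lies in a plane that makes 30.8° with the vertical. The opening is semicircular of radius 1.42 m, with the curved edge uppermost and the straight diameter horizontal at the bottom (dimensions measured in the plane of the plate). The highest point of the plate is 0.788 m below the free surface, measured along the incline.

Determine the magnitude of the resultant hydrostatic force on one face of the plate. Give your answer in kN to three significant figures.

F ≈ 34.4 kN

γ = ρg = 802 × 9.81 / 1000 = 7.86762 kN/m³.
The plate makes 30.8° with the vertical, i.e. θ = 90° − 30.8° = 59.2° to the horizontal. Measuring y along the incline from the free-surface line, vertical depth h = y·sinθ with sinθ = 0.858960.
The centroid lies 4r/(3π) = 0.602667 m above the diameter, so r − 4r/(3π) = 1.42 − 0.602667 = 0.817333 m below the topmost point, so y_c = 0.788 + 0.817333 = 1.60533 m and h_c = 1.60533 × 0.858960 = 1.37891 m.
A = πr²/2 = π × 1.42²/2 = 3.16735 m².
Resultant F = γ·h_c·A = 7.86762 × 1.37891 × 3.16735 = 34.3618 kN.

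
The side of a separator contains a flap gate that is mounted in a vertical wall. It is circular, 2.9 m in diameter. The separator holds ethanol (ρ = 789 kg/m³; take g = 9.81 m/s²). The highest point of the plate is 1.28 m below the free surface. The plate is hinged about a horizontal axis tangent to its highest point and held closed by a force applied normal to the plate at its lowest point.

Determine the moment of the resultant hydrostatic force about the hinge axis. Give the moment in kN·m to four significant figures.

M ≈ 229.3 kN·m

γ = ρg = 789 × 9.81 / 1000 = 7.74009 kN/m³.
The centroid is at the centre, 1.45 m below the top of the plate, so the centroid depth is h_c = 1.28 + 1.45 = 2.73 m.
A = π(1.45)² = 6.6052 m².
Resultant F = γ·h_c·A = 7.74009 × 2.73 × 6.6052 = 139.571 kN.
I_c = πr⁴/4 = π × 1.45⁴/4 = 3.47186 m⁴.
Centre of pressure: y_p = y_c + I_c/(y_c·A) = 2.73 + 3.47186/(2.73 × 6.6052) = 2.73 + 0.192537 = 2.92254 m along the plane.
The resultant acts 1.45 + 0.192537 = 1.64254 m (along the plate) below the hinge at the top edge, so the moment about the hinge is M = F × 1.64254 = 139.571 × 1.64254 = 229.251 kN·m.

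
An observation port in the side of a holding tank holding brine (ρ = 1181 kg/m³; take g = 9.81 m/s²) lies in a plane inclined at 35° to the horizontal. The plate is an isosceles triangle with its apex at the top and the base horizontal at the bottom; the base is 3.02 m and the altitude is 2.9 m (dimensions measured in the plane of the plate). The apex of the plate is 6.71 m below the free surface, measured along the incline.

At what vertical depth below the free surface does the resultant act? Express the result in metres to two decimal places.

h_p = 4.99 m

γ = ρg = 1181 × 9.81 / 1000 = 11.58561 kN/m³.
Let θ = 35° be the plate's angle to the horizontal; measure y along the incline from where the plane meets the free surface. Vertical depth h = y·sinθ with sinθ = 0.573576.
With the apex up, the centroid sits 2h/3 = 2 × 2.9/3 = 1.93333 m below the apex, so y_c = 6.71 + 1.93333 = 8.64333 m and h_c = 8.64333 × 0.573576 = 4.95761 m.
A = ½ × 3.02 × 2.9 = 4.379 m².
Resultant F = γ·h_c·A = 11.58561 × 4.95761 × 4.379 = 251.516 kN.
I_c = b·h³/36 = 3.02 × 2.9³/36 = 2.04597 m⁴.
Centre of pressure: y_p = y_c + I_c/(y_c·A) = 8.64333 + 2.04597/(8.64333 × 4.379) = 8.64333 + 0.0540559 = 8.69739 m along the plane.
Vertically, h_p = y_p·sinθ = 8.69739 × 0.573576 = 4.98861 m.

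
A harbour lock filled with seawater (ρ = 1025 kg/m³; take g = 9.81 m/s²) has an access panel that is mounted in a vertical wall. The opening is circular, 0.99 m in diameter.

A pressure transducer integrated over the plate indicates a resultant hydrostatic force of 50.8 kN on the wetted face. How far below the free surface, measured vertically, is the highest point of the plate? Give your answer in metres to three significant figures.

d_top ≈ 6.07 m

γ = ρg = 1025 × 9.81 / 1000 = 10.05525 kN/m³.
A = π(0.495)² = 0.769769 m².
From F = γ·h_c·A, the centroid depth is h_c = 50.8/(10.05525 × 0.769769) = 6.56312 m.
The centroid is at the centre, 0.495 m below the top of the plate, so the highest point sits at h_top = 6.56312 − 0.495 = 6.06812 m below the surface.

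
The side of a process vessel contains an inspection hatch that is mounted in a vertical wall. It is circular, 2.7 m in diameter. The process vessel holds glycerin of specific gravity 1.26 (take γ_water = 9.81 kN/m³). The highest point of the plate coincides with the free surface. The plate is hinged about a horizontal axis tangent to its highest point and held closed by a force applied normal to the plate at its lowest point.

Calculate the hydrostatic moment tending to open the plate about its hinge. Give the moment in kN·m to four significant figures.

γ = 1.26 × 9.81 = 12.3606 kN/m³.
The centroid is at the centre, 1.35 m below the top of the plate, so the centroid depth is h_c = 1.35 m.
A = π(1.35)² = 5.72555 m².
Resultant F = γ·h_c·A = 12.3606 × 1.35 × 5.72555 = 95.5412 kN.
I_c = πr⁴/4 = π × 1.35⁴/4 = 2.6087 m⁴.
Centre of pressure: y_p = y_c + I_c/(y_c·A) = 1.35 + 2.6087/(1.35 × 5.72555) = 1.35 + 0.3375 = 1.6875 m along the plane.
The resultant acts 1.35 + 0.3375 = 1.6875 m (along the plate) below the hinge at the top edge, so the moment about the hinge is M = F × 1.6875 = 95.5412 × 1.6875 = 161.226 kN·m.

M ≈ 161.2 kN·m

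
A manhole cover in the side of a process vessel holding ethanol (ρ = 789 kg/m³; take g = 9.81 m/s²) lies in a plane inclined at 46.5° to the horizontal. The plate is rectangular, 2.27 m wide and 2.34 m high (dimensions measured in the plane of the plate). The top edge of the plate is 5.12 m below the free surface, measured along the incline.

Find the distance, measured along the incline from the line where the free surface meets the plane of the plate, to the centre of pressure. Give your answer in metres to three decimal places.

y_p = 6.363 m

γ = ρg = 789 × 9.81 / 1000 = 7.74009 kN/m³.
Let θ = 46.5° be the plate's angle to the horizontal; measure y along the incline from where the plane meets the free surface. Vertical depth h = y·sinθ with sinθ = 0.725374.
The centroid lies 2.34/2 = 1.17 m below the top edge, so y_c = 5.12 + 1.17 = 6.29 m and h_c = 6.29 × 0.725374 = 4.5626 m.
A = 2.27 × 2.34 = 5.3118 m².
Resultant F = γ·h_c·A = 7.74009 × 4.5626 × 5.3118 = 187.586 kN.
I_c = b·h³/12 = 2.27 × 2.34³/12 = 2.42377 m⁴.
Centre of pressure: y_p = y_c + I_c/(y_c·A) = 6.29 + 2.42377/(6.29 × 5.3118) = 6.29 + 0.0725436 = 6.36254 m along the plane.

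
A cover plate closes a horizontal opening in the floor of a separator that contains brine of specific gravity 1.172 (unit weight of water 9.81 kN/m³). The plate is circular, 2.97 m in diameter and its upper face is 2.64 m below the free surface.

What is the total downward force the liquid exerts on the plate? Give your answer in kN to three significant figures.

γ = 1.172 × 9.81 = 11.49732 kN/m³.
The plate is horizontal, so pressure is uniform at p = γ·h = 11.49732 × 2.64 = 30.3529 kN/m².
A = π(1.485)² = 6.92792 m².
F = p·A = 30.3529 × 6.92792 = 210.282 kN.

F ≈ 210 kN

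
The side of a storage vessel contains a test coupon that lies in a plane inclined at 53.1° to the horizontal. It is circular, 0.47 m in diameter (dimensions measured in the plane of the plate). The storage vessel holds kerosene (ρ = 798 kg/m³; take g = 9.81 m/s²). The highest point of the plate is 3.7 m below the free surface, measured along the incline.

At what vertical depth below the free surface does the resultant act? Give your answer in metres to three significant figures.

γ = ρg = 798 × 9.81 / 1000 = 7.82838 kN/m³.
Let θ = 53.1° be the plate's angle to the horizontal; measure y along the incline from where the plane meets the free surface. Vertical depth h = y·sinθ with sinθ = 0.799685.
The centroid is at the centre, 0.235 m below the top of the plate, so y_c = 3.7 + 0.235 = 3.935 m and h_c = 3.935 × 0.799685 = 3.14676 m.
A = π(0.235)² = 0.173494 m².
Resultant F = γ·h_c·A = 7.82838 × 3.14676 × 0.173494 = 4.27386 kN.
I_c = πr⁴/4 = π × 0.235⁴/4 = 0.00239531 m⁴.
Centre of pressure: y_p = y_c + I_c/(y_c·A) = 3.935 + 0.00239531/(3.935 × 0.173494) = 3.935 + 0.00350859 = 3.93851 m along the plane.
Vertically, h_p = y_p·sinθ = 3.93851 × 0.799685 = 3.14957 m.

h_p = 3.15 m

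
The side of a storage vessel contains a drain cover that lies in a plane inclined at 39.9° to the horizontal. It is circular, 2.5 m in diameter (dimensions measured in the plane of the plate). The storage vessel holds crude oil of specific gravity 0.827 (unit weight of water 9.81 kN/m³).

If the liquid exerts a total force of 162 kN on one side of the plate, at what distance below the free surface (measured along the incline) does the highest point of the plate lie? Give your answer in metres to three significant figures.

γ = 0.827 × 9.81 = 8.11287 kN/m³.
A = π(1.25)² = 4.90874 m².
From F = γ·h_c·A, the centroid depth is h_c = 162/(8.11287 × 4.90874) = 4.0679 m.
Let θ = 39.9° be the plate's angle to the horizontal; measure y along the incline from where the plane meets the free surface. Vertical depth h = y·sinθ with sinθ = 0.641450.
Along the incline, y_c = h_c/sinθ = 4.0679/0.641450 = 6.34173 m.
The centroid is at the centre, 1.25 m below the top of the plate, so the highest point sits at y_top = 6.34173 − 1.25 = 5.09173 m along the incline.

y_top ≈ 5.09 m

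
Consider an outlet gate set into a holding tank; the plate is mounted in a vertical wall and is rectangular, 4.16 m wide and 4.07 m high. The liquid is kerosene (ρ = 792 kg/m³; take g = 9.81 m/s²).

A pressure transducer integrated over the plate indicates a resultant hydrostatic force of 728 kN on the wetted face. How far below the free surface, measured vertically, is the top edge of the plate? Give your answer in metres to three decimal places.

γ = ρg = 792 × 9.81 / 1000 = 7.76952 kN/m³.
A = 4.16 × 4.07 = 16.9312 m².
From F = γ·h_c·A, the centroid depth is h_c = 728/(7.76952 × 16.9312) = 5.53413 m.
The centroid lies 4.07/2 = 2.035 m below the top edge, so the top edge sits at h_top = 5.53413 − 2.035 = 3.49913 m below the surface.

d_top ≈ 3.499 m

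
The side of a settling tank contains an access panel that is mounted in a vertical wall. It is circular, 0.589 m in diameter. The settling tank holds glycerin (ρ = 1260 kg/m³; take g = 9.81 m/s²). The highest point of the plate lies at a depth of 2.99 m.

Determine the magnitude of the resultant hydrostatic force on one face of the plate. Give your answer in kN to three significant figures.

γ = ρg = 1260 × 9.81 / 1000 = 12.3606 kN/m³.
The centroid is at the centre, 0.2945 m below the top of the plate, so the centroid depth is h_c = 2.99 + 0.2945 = 3.2845 m.
A = π(0.2945)² = 0.272471 m².
Resultant F = γ·h_c·A = 12.3606 × 3.2845 × 0.272471 = 11.0619 kN.

F ≈ 11.1 kN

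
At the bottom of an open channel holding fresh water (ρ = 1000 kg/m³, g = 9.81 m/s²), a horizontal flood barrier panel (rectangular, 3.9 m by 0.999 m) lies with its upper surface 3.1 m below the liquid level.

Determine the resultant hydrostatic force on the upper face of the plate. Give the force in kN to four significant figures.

γ = ρg = 1000 × 9.81 = 9810 N/m³ = 9.81 kN/m³.
The plate is horizontal, so pressure is uniform at p = γ·h = 9.81 × 3.1 = 30.411 kN/m².
A = 3.9 × 0.999 = 3.8961 m².
F = p·A = 30.411 × 3.8961 = 118.484 kN.

F ≈ 118.5 kN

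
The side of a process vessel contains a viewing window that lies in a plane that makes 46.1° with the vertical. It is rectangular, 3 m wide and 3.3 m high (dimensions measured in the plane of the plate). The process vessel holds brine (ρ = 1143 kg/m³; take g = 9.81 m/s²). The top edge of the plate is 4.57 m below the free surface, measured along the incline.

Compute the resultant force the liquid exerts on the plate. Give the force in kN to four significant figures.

γ = ρg = 1143 × 9.81 / 1000 = 11.21283 kN/m³.
The plate makes 46.1° with the vertical, i.e. θ = 90° − 46.1° = 43.9° to the horizontal. Measuring y along the incline from the free-surface line, vertical depth h = y·sinθ with sinθ = 0.693402.
The centroid lies 3.3/2 = 1.65 m below the top edge, so y_c = 4.57 + 1.65 = 6.22 m and h_c = 6.22 × 0.693402 = 4.31296 m.
A = 3 × 3.3 = 9.9 m².
Resultant F = γ·h_c·A = 11.21283 × 4.31296 × 9.9 = 478.769 kN.

F ≈ 478.8 kN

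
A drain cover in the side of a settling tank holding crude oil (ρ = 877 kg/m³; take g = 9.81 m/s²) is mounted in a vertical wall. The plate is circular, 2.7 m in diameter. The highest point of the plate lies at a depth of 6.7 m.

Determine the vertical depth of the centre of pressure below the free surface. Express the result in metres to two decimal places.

γ = ρg = 877 × 9.81 / 1000 = 8.60337 kN/m³.
The centroid is at the centre, 1.35 m below the top of the plate, so the centroid depth is h_c = 6.7 + 1.35 = 8.05 m.
A = π(1.35)² = 5.72555 m².
Resultant F = γ·h_c·A = 8.60337 × 8.05 × 5.72555 = 396.535 kN.
I_c = πr⁴/4 = π × 1.35⁴/4 = 2.6087 m⁴.
Centre of pressure: y_p = y_c + I_c/(y_c·A) = 8.05 + 2.6087/(8.05 × 5.72555) = 8.05 + 0.0565993 = 8.1066 m along the plane.

h_p = 8.11 m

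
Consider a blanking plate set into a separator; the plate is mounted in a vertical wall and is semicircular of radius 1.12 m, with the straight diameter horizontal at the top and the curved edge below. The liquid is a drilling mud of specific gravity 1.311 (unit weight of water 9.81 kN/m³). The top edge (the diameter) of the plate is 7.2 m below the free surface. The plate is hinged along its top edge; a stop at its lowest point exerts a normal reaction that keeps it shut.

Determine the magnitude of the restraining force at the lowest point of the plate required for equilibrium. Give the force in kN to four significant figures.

P ≈ 84.53 kN

γ = 1.311 × 9.81 = 12.86091 kN/m³.
The centroid of a semicircle lies 4r/(3π) = 0.475343 m from the diameter, here below the top edge, so the centroid depth is h_c = 7.2 + 0.475343 = 7.67534 m.
A = πr²/2 = π × 1.12²/2 = 1.97041 m².
Resultant F = γ·h_c·A = 12.86091 × 7.67534 × 1.97041 = 194.503 kN.
I_c = (π/8 − 8/(9π))·r⁴ = 0.109757 × 1.12⁴ = 0.172705 m⁴.
Centre of pressure: y_p = y_c + I_c/(y_c·A) = 7.67534 + 0.172705/(7.67534 × 1.97041) = 7.67534 + 0.0114196 = 7.68676 m along the plane.
The resultant acts 0.475343 + 0.0114196 = 0.486763 m (along the plate) below the hinge at the top edge, so the moment about the hinge is M = F × 0.486763 = 194.503 × 0.486763 = 94.6769 kN·m.
A normal force at the bottom, 1.12 m from the hinge, must supply this moment: P = 94.6769/1.12 = 84.5329 kN.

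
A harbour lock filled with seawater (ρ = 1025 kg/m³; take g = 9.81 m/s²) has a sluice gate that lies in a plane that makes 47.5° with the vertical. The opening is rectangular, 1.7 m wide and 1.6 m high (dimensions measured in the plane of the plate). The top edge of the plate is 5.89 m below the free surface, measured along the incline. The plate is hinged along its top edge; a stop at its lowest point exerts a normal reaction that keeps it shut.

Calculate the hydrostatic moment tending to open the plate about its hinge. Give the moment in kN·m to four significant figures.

γ = ρg = 1025 × 9.81 / 1000 = 10.05525 kN/m³.
The plate makes 47.5° with the vertical, i.e. θ = 90° − 47.5° = 42.5° to the horizontal. Measuring y along the incline from the free-surface line, vertical depth h = y·sinθ with sinθ = 0.675590.
The centroid lies 1.6/2 = 0.8 m below the top edge, so y_c = 5.89 + 0.8 = 6.69 m and h_c = 6.69 × 0.675590 = 4.5197 m.
A = 1.7 × 1.6 = 2.72 m².
Resultant F = γ·h_c·A = 10.05525 × 4.5197 × 2.72 = 123.615 kN.
I_c = b·h³/12 = 1.7 × 1.6³/12 = 0.580267 m⁴.
Centre of pressure: y_p = y_c + I_c/(y_c·A) = 6.69 + 0.580267/(6.69 × 2.72) = 6.69 + 0.0318884 = 6.72189 m along the plane.
The resultant acts 0.8 + 0.0318884 = 0.831888 m (along the plate) below the hinge at the top edge, so the moment about the hinge is M = F × 0.831888 = 123.615 × 0.831888 = 102.834 kN·m.

M ≈ 102.8 kN·m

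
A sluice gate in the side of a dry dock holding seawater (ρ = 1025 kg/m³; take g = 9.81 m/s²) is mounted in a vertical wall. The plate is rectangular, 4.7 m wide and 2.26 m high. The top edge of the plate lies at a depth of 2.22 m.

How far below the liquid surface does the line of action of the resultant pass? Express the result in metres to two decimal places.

h_p = 3.48 m

γ = ρg = 1025 × 9.81 / 1000 = 10.05525 kN/m³.
The centroid lies 2.26/2 = 1.13 m below the top edge, so the centroid depth is h_c = 2.22 + 1.13 = 3.35 m.
A = 4.7 × 2.26 = 10.622 m².
Resultant F = γ·h_c·A = 10.05525 × 3.35 × 10.622 = 357.803 kN.
I_c = b·h³/12 = 4.7 × 2.26³/12 = 4.52108 m⁴.
Centre of pressure: y_p = y_c + I_c/(y_c·A) = 3.35 + 4.52108/(3.35 × 10.622) = 3.35 + 0.127055 = 3.47706 m along the plane.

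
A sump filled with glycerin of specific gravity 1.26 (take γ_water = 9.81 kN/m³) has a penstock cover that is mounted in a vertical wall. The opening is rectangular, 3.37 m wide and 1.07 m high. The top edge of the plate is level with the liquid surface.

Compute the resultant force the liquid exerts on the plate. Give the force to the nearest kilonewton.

F ≈ 24 kN

γ = 1.26 × 9.81 = 12.3606 kN/m³.
The centroid lies 1.07/2 = 0.535 m below the top edge, so the centroid depth is h_c = 0.535 m.
A = 3.37 × 1.07 = 3.6059 m².
Resultant F = γ·h_c·A = 12.3606 × 0.535 × 3.6059 = 23.8455 kN.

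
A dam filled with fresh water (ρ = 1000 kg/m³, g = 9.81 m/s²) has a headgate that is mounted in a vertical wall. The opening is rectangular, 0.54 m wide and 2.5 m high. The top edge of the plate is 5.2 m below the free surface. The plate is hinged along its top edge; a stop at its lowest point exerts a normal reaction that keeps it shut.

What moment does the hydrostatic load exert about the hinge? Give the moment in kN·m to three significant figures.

γ = ρg = 1000 × 9.81 = 9810 N/m³ = 9.81 kN/m³.
The centroid lies 2.5/2 = 1.25 m below the top edge, so the centroid depth is h_c = 5.2 + 1.25 = 6.45 m.
A = 0.54 × 2.5 = 1.35 m².
Resultant F = γ·h_c·A = 9.81 × 6.45 × 1.35 = 85.4206 kN.
I_c = b·h³/12 = 0.54 × 2.5³/12 = 0.703125 m⁴.
Centre of pressure: y_p = y_c + I_c/(y_c·A) = 6.45 + 0.703125/(6.45 × 1.35) = 6.45 + 0.0807494 = 6.53075 m along the plane.
The resultant acts 1.25 + 0.0807494 = 1.33075 m (along the plate) below the hinge at the top edge, so the moment about the hinge is M = F × 1.33075 = 85.4206 × 1.33075 = 113.673 kN·m.

M ≈ 114 kN·m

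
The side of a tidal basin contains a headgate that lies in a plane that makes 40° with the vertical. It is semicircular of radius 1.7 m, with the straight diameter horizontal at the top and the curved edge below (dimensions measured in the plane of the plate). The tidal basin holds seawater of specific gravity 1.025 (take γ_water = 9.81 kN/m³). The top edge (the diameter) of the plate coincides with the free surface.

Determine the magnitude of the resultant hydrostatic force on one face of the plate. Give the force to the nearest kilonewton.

γ = 1.025 × 9.81 = 10.05525 kN/m³.
The plate makes 40° with the vertical, i.e. θ = 90° − 40° = 50° to the horizontal. Measuring y along the incline from the free-surface line, vertical depth h = y·sinθ with sinθ = 0.766044.
The centroid of a semicircle lies 4r/(3π) = 0.721502 m from the diameter, here below the top edge, so y_c = 0.721502 m and h_c = 0.721502 × 0.766044 = 0.552702 m.
A = πr²/2 = π × 1.7²/2 = 4.5396 m².
Resultant F = γ·h_c·A = 10.05525 × 0.552702 × 4.5396 = 25.2291 kN.

F ≈ 25 kN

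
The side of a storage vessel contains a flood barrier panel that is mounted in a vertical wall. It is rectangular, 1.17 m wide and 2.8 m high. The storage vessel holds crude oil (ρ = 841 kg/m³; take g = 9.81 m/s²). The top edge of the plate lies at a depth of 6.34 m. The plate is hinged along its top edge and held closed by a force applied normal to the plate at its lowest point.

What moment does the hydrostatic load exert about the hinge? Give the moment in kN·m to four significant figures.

γ = ρg = 841 × 9.81 / 1000 = 8.25021 kN/m³.
The centroid lies 2.8/2 = 1.4 m below the top edge, so the centroid depth is h_c = 6.34 + 1.4 = 7.74 m.
A = 1.17 × 2.8 = 3.276 m².
Resultant F = γ·h_c·A = 8.25021 × 7.74 × 3.276 = 209.194 kN.
I_c = b·h³/12 = 1.17 × 2.8³/12 = 2.14032 m⁴.
Centre of pressure: y_p = y_c + I_c/(y_c·A) = 7.74 + 2.14032/(7.74 × 3.276) = 7.74 + 0.08441 = 7.82441 m along the plane.
The resultant acts 1.4 + 0.08441 = 1.48441 m (along the plate) below the hinge at the top edge, so the moment about the hinge is M = F × 1.48441 = 209.194 × 1.48441 = 310.53 kN·m.

M ≈ 310.5 kN·m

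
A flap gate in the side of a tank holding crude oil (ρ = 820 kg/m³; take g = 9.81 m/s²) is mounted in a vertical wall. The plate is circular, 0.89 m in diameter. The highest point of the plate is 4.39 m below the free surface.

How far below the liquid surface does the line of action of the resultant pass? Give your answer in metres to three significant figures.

γ = ρg = 820 × 9.81 / 1000 = 8.0442 kN/m³.
The centroid is at the centre, 0.445 m below the top of the plate, so the centroid depth is h_c = 4.39 + 0.445 = 4.835 m.
A = π(0.445)² = 0.622114 m².
Resultant F = γ·h_c·A = 8.0442 × 4.835 × 0.622114 = 24.1963 kN.
I_c = πr⁴/4 = π × 0.445⁴/4 = 0.0307985 m⁴.
Centre of pressure: y_p = y_c + I_c/(y_c·A) = 4.835 + 0.0307985/(4.835 × 0.622114) = 4.835 + 0.0102391 = 4.84524 m along the plane.

h_p = 4.85 m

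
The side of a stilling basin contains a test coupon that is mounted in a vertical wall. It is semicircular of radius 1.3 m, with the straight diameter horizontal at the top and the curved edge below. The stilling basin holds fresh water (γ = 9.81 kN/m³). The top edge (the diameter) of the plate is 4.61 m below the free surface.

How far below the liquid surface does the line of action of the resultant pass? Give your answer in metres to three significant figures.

γ = 9.81 kN/m³.
The centroid of a semicircle lies 4r/(3π) = 0.551737 m from the diameter, here below the top edge, so the centroid depth is h_c = 4.61 + 0.551737 = 5.16174 m.
A = πr²/2 = π × 1.3²/2 = 2.65465 m².
Resultant F = γ·h_c·A = 9.81 × 5.16174 × 2.65465 = 134.423 kN.
I_c = (π/8 − 8/(9π))·r⁴ = 0.109757 × 1.3⁴ = 0.313477 m⁴.
Centre of pressure: y_p = y_c + I_c/(y_c·A) = 5.16174 + 0.313477/(5.16174 × 2.65465) = 5.16174 + 0.0228772 = 5.18462 m along the plane.

h_p = 5.18 m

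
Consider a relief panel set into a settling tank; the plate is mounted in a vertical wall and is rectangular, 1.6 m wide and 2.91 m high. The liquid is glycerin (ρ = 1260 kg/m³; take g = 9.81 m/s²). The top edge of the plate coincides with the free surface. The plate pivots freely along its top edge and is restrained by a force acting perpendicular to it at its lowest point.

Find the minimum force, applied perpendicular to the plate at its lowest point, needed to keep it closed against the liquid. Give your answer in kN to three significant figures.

P ≈ 55.8 kN

γ = ρg = 1260 × 9.81 / 1000 = 12.3606 kN/m³.
The centroid lies 2.91/2 = 1.455 m below the top edge, so the centroid depth is h_c = 1.455 m.
A = 1.6 × 2.91 = 4.656 m².
Resultant F = γ·h_c·A = 12.3606 × 1.455 × 4.656 = 83.7366 kN.
I_c = b·h³/12 = 1.6 × 2.91³/12 = 3.28562 m⁴.
Centre of pressure: y_p = y_c + I_c/(y_c·A) = 1.455 + 3.28562/(1.455 × 4.656) = 1.455 + 0.485 = 1.94 m along the plane.
The resultant acts 1.455 + 0.485 = 1.94 m (along the plate) below the hinge at the top edge, so the moment about the hinge is M = F × 1.94 = 83.7366 × 1.94 = 162.449 kN·m.
A normal force at the bottom, 2.91 m from the hinge, must supply this moment: P = 162.449/2.91 = 55.8244 kN.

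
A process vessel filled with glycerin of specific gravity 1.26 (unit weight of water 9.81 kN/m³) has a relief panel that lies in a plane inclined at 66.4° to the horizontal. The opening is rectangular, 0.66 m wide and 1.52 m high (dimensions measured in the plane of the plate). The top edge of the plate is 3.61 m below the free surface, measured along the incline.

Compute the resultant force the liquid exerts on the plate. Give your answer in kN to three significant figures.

F ≈ 49.7 kN

γ = 1.26 × 9.81 = 12.3606 kN/m³.
Let θ = 66.4° be the plate's angle to the horizontal; measure y along the incline from where the plane meets the free surface. Vertical depth h = y·sinθ with sinθ = 0.916363.
The centroid lies 1.52/2 = 0.76 m below the top edge, so y_c = 3.61 + 0.76 = 4.37 m and h_c = 4.37 × 0.916363 = 4.00451 m.
A = 0.66 × 1.52 = 1.0032 m².
Resultant F = γ·h_c·A = 12.3606 × 4.00451 × 1.0032 = 49.6565 kN.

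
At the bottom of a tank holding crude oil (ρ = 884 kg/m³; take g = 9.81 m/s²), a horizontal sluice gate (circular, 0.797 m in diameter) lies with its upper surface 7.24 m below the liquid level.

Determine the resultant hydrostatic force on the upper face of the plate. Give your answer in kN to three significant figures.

γ = ρg = 884 × 9.81 / 1000 = 8.67204 kN/m³.
The plate is horizontal, so pressure is uniform at p = γ·h = 8.67204 × 7.24 = 62.7856 kN/m².
A = π(0.3985)² = 0.498892 m².
F = p·A = 62.7856 × 0.498892 = 31.3232 kN.

F ≈ 31.3 kN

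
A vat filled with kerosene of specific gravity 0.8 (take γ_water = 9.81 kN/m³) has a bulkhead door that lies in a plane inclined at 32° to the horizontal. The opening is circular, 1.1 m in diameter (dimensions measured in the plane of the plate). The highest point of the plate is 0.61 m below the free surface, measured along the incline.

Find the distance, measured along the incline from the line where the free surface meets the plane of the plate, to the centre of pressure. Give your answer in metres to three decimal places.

y_p = 1.225 m

γ = 0.8 × 9.81 = 7.848 kN/m³.
Let θ = 32° be the plate's angle to the horizontal; measure y along the incline from where the plane meets the free surface. Vertical depth h = y·sinθ with sinθ = 0.529919.
The centroid is at the centre, 0.55 m below the top of the plate, so y_c = 0.61 + 0.55 = 1.16 m and h_c = 1.16 × 0.529919 = 0.614706 m.
A = π(0.55)² = 0.950332 m².
Resultant F = γ·h_c·A = 7.848 × 0.614706 × 0.950332 = 4.5846 kN.
I_c = πr⁴/4 = π × 0.55⁴/4 = 0.0718688 m⁴.
Centre of pressure: y_p = y_c + I_c/(y_c·A) = 1.16 + 0.0718688/(1.16 × 0.950332) = 1.16 + 0.0651939 = 1.22519 m along the plane.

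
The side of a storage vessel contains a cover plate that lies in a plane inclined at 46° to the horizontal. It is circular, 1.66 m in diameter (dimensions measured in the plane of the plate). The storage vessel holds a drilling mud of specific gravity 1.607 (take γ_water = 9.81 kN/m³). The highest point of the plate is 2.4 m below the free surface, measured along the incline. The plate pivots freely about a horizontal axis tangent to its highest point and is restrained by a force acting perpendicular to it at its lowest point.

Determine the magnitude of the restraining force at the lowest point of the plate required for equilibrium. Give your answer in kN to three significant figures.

γ = 1.607 × 9.81 = 15.76467 kN/m³.
Let θ = 46° be the plate's angle to the horizontal; measure y along the incline from where the plane meets the free surface. Vertical depth h = y·sinθ with sinθ = 0.719340.
The centroid is at the centre, 0.83 m below the top of the plate, so y_c = 2.4 + 0.83 = 3.23 m and h_c = 3.23 × 0.719340 = 2.32347 m.
A = π(0.83)² = 2.16424 m².
Resultant F = γ·h_c·A = 15.76467 × 2.32347 × 2.16424 = 79.2734 kN.
I_c = πr⁴/4 = π × 0.83⁴/4 = 0.372737 m⁴.
Centre of pressure: y_p = y_c + I_c/(y_c·A) = 3.23 + 0.372737/(3.23 × 2.16424) = 3.23 + 0.0533205 = 3.28332 m along the plane.
The resultant acts 0.83 + 0.0533205 = 0.88332 m (along the plate) below the hinge at the top edge, so the moment about the hinge is M = F × 0.88332 = 79.2734 × 0.88332 = 70.0238 kN·m.
A normal force at the bottom, 1.66 m from the hinge, must supply this moment: P = 70.0238/1.66 = 42.183 kN.

P ≈ 42.2 kN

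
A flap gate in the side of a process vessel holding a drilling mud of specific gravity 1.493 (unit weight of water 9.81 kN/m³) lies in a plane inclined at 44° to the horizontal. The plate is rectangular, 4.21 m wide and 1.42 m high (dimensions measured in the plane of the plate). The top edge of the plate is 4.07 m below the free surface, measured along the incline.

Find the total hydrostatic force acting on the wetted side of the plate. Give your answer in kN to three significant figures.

γ = 1.493 × 9.81 = 14.64633 kN/m³.
Let θ = 44° be the plate's angle to the horizontal; measure y along the incline from where the plane meets the free surface. Vertical depth h = y·sinθ with sinθ = 0.694658.
The centroid lies 1.42/2 = 0.71 m below the top edge, so y_c = 4.07 + 0.71 = 4.78 m and h_c = 4.78 × 0.694658 = 3.32047 m.
A = 4.21 × 1.42 = 5.9782 m².
Resultant F = γ·h_c·A = 14.64633 × 3.32047 × 5.9782 = 290.736 kN.

F ≈ 291 kN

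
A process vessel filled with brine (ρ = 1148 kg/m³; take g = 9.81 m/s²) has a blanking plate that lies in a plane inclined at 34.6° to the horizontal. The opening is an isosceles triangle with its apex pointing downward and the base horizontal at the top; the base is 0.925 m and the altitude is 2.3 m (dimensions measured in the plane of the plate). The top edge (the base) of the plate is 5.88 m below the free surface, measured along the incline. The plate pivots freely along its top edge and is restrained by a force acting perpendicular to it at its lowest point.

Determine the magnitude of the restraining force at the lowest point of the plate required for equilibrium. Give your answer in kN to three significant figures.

P ≈ 15.9 kN

γ = ρg = 1148 × 9.81 / 1000 = 11.26188 kN/m³.
Let θ = 34.6° be the plate's angle to the horizontal; measure y along the incline from where the plane meets the free surface. Vertical depth h = y·sinθ with sinθ = 0.567844.
With the apex down, the centroid sits h/3 = 2.3/3 = 0.766667 m below the base (the top edge), so y_c = 5.88 + 0.766667 = 6.64667 m and h_c = 6.64667 × 0.567844 = 3.77427 m.
A = ½ × 0.925 × 2.3 = 1.06375 m².
Resultant F = γ·h_c·A = 11.26188 × 3.77427 × 1.06375 = 45.2151 kN.
I_c = b·h³/36 = 0.925 × 2.3³/36 = 0.312624 m⁴.
Centre of pressure: y_p = y_c + I_c/(y_c·A) = 6.64667 + 0.312624/(6.64667 × 1.06375) = 6.64667 + 0.0442159 = 6.69089 m along the plane.
The resultant acts 0.766667 + 0.0442159 = 0.810883 m (along the plate) below the hinge at the top edge, so the moment about the hinge is M = F × 0.810883 = 45.2151 × 0.810883 = 36.6642 kN·m.
A normal force at the bottom, 2.3 m from the hinge, must supply this moment: P = 36.6642/2.3 = 15.941 kN.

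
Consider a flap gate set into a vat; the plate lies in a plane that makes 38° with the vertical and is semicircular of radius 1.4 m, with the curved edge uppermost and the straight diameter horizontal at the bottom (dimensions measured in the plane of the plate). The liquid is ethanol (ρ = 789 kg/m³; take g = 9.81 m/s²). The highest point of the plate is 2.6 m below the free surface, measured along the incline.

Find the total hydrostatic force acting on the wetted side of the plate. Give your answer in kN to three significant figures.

γ = ρg = 789 × 9.81 / 1000 = 7.74009 kN/m³.
The plate makes 38° with the vertical, i.e. θ = 90° − 38° = 52° to the horizontal. Measuring y along the incline from the free-surface line, vertical depth h = y·sinθ with sinθ = 0.788011.
The centroid lies 4r/(3π) = 0.594178 m above the diameter, so r − 4r/(3π) = 1.4 − 0.594178 = 0.805822 m below the topmost point, so y_c = 2.6 + 0.805822 = 3.40582 m and h_c = 3.40582 × 0.788011 = 2.68382 m.
A = πr²/2 = π × 1.4²/2 = 3.07876 m².
Resultant F = γ·h_c·A = 7.74009 × 2.68382 × 3.07876 = 63.9551 kN.

F ≈ 64.0 kN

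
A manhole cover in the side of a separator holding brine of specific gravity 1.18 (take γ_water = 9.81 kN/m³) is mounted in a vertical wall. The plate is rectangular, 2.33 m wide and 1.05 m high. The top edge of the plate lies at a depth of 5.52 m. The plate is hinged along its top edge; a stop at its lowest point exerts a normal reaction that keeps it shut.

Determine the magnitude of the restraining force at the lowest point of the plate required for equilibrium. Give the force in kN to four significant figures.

P ≈ 88.08 kN

γ = 1.18 × 9.81 = 11.5758 kN/m³.
The centroid lies 1.05/2 = 0.525 m below the top edge, so the centroid depth is h_c = 5.52 + 0.525 = 6.045 m.
A = 2.33 × 1.05 = 2.4465 m².
Resultant F = γ·h_c·A = 11.5758 × 6.045 × 2.4465 = 171.196 kN.
I_c = b·h³/12 = 2.33 × 1.05³/12 = 0.224772 m⁴.
Centre of pressure: y_p = y_c + I_c/(y_c·A) = 6.045 + 0.224772/(6.045 × 2.4465) = 6.045 + 0.0151985 = 6.0602 m along the plane.
The resultant acts 0.525 + 0.0151985 = 0.540199 m (along the plate) below the hinge at the top edge, so the moment about the hinge is M = F × 0.540199 = 171.196 × 0.540199 = 92.4799 kN·m.
A normal force at the bottom, 1.05 m from the hinge, must supply this moment: P = 92.4799/1.05 = 88.0761 kN.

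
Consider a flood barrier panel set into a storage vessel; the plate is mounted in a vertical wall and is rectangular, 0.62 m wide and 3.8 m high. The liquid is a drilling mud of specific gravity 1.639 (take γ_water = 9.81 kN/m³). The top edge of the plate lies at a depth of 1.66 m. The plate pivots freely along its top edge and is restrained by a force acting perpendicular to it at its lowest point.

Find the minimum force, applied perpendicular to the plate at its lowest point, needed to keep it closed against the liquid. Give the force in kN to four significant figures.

P ≈ 79.42 kN

γ = 1.639 × 9.81 = 16.07859 kN/m³.
The centroid lies 3.8/2 = 1.9 m below the top edge, so the centroid depth is h_c = 1.66 + 1.9 = 3.56 m.
A = 0.62 × 3.8 = 2.356 m².
Resultant F = γ·h_c·A = 16.07859 × 3.56 × 2.356 = 134.857 kN.
I_c = b·h³/12 = 0.62 × 3.8³/12 = 2.83505 m⁴.
Centre of pressure: y_p = y_c + I_c/(y_c·A) = 3.56 + 2.83505/(3.56 × 2.356) = 3.56 + 0.338015 = 3.89802 m along the plane.
The resultant acts 1.9 + 0.338015 = 2.23801 m (along the plate) below the hinge at the top edge, so the moment about the hinge is M = F × 2.23801 = 134.857 × 2.23801 = 301.811 kN·m.
A normal force at the bottom, 3.8 m from the hinge, must supply this moment: P = 301.811/3.8 = 79.4239 kN.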